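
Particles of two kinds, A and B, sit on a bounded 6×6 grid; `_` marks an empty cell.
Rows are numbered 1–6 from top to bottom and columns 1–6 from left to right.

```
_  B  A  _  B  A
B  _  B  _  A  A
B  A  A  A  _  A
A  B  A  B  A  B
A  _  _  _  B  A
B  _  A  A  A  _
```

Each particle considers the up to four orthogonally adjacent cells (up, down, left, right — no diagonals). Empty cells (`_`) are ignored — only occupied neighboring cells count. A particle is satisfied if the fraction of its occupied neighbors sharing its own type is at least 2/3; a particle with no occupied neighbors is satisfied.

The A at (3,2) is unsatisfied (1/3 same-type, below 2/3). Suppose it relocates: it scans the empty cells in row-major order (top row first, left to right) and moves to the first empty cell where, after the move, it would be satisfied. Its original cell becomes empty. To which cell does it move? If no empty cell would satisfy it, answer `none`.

(2,4)

Vacating (3,2). Empty cells in order:
  (1,1): 0/2 same-type → still unsatisfied.
  (1,4): 1/2 same-type → still unsatisfied.
  (2,2): 0/3 same-type → still unsatisfied.
  (2,4): 2/3 same-type → satisfied — stop here.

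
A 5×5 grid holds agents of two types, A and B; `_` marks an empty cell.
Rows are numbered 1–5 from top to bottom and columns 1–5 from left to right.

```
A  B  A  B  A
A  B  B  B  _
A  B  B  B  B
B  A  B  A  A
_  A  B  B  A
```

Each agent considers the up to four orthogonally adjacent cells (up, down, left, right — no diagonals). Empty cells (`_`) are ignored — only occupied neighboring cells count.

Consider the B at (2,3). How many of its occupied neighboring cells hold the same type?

Occupied neighbors of (2,3): (1,3)=A, (3,3)=B, (2,2)=B, (2,4)=B.
Same type (B): 3 of 4.

3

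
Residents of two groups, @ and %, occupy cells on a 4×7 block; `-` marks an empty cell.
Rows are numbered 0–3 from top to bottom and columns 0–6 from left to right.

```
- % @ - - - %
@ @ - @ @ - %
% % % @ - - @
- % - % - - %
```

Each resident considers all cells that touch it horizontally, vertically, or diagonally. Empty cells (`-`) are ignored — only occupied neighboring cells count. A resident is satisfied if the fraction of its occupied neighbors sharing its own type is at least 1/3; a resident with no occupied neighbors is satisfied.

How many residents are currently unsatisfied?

4

(0,1)% 0/3 unhappy
(0,2)@ 2/3 ok
(0,6)% 1/1 ok
(1,0)@ 1/4 unhappy
(1,1)@ 2/6 ok
(1,3)@ 3/4 ok
(1,4)@ 2/2 ok
(1,6)% 1/2 ok
(2,0)% 2/4 ok
(2,1)% 3/5 ok
(2,2)% 3/6 ok
(2,3)@ 2/4 ok
(2,6)@ 0/2 unhappy
(3,1)% 3/3 ok
(3,3)% 1/2 ok
(3,6)% 0/1 unhappy
Unsatisfied: (0,1), (1,0), (2,6), (3,6) — 4 in total.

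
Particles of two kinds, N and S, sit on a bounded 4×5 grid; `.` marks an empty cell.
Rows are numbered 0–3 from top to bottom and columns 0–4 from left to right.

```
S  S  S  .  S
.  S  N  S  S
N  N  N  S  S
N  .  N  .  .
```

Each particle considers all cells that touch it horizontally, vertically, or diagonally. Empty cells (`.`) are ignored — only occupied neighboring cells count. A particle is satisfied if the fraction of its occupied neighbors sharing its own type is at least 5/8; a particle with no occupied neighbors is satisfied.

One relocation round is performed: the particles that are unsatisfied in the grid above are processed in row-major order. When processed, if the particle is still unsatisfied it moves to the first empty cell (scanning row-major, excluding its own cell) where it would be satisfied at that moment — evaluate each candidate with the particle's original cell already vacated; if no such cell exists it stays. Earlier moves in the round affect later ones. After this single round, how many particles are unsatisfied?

Initially unsatisfied (in order): (1,1), (1,2), (2,2), (2,3).
  (1,1) → (0,3).
  (1,2) → (3,1).
  (2,2): no empty cell satisfies it; stays.
  (2,3) → (1,2).
Resulting grid:
S S S S S
. . S S S
N N N . S
N N N . .
Unsatisfied now: (2,2).

1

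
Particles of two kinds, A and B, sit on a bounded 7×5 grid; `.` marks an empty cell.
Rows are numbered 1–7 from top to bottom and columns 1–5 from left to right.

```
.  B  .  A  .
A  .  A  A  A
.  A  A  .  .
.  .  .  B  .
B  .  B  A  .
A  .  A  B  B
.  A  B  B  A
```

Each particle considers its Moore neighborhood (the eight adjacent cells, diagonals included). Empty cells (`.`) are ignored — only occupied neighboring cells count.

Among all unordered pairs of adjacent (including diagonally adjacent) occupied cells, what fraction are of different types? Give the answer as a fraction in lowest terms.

Scan each occupied cell's neighbors to the right and below (and the two forward diagonals) so each pair is counted once.
From row 1: 2 unlike of 5 pairs (running 2/5).
From row 2: 0 unlike of 6 pairs (running 2/11).
From row 3: 1 unlike of 2 pairs (running 3/13).
From row 4: 1 unlike of 2 pairs (running 4/15).
From row 5: 5 unlike of 7 pairs (running 9/22).
From row 6: 5 unlike of 11 pairs (running 14/33).
From row 7: 2 unlike of 3 pairs (running 16/36).
Total adjacent occupied pairs: 36; unlike-type pairs: 16.
16/36 reduces to 4/9.

4/9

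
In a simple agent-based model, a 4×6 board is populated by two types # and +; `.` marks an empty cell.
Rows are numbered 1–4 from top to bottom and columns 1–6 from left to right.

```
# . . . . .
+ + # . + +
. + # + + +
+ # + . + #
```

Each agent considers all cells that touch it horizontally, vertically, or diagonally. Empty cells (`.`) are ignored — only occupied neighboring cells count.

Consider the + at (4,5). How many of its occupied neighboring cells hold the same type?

3

Occupied neighbors of (4,5): (3,4)=+, (3,5)=+, (3,6)=+, (4,6)=#.
Same type (+): 3 of 4.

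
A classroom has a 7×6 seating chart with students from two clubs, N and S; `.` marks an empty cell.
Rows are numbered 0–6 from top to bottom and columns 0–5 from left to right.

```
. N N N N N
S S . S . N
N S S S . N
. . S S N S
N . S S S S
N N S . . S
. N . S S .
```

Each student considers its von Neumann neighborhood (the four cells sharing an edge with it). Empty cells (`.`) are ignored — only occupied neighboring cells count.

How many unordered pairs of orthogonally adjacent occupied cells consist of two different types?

Scan each occupied cell's neighbors to the right and below so each pair is counted once.
Row 0: N(0,1)–N(0,2)= N(0,1)–S(1,1)≠ N(0,2)–N(0,3)= N(0,3)–N(0,4)= N(0,3)–S(1,3)≠ N(0,4)–N(0,5)= N(0,5)–N(1,5)=  → 2/7 unlike.
Row 1: S(1,0)–S(1,1)= S(1,0)–N(2,0)≠ S(1,1)–S(2,1)= S(1,3)–S(2,3)= N(1,5)–N(2,5)=  → 1/5 unlike.
Row 2: N(2,0)–S(2,1)≠ S(2,1)–S(2,2)= S(2,2)–S(2,3)= S(2,2)–S(3,2)= S(2,3)–S(3,3)= N(2,5)–S(3,5)≠  → 2/6 unlike.
Row 3: S(3,2)–S(3,3)= S(3,2)–S(4,2)= S(3,3)–N(3,4)≠ S(3,3)–S(4,3)= N(3,4)–S(3,5)≠ N(3,4)–S(4,4)≠ S(3,5)–S(4,5)=  → 3/7 unlike.
Row 4: N(4,0)–N(5,0)= S(4,2)–S(4,3)= S(4,2)–S(5,2)= S(4,3)–S(4,4)= S(4,4)–S(4,5)= S(4,5)–S(5,5)=  → 0/6 unlike.
Row 5: N(5,0)–N(5,1)= N(5,1)–S(5,2)≠ N(5,1)–N(6,1)=  → 1/3 unlike.
Row 6: S(6,3)–S(6,4)=  → 0/1 unlike.
Total adjacent occupied pairs: 35; unlike-type pairs: 9.

9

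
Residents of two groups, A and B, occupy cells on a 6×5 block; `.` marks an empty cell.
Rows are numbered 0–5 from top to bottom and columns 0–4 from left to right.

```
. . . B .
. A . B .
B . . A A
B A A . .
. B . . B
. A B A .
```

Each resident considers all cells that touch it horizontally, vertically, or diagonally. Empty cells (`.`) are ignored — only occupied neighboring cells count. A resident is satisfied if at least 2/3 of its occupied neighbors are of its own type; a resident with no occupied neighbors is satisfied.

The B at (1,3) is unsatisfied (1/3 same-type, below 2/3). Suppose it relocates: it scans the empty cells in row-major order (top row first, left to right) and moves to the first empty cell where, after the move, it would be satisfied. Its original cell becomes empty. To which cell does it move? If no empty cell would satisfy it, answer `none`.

(0,4)

Vacating (1,3). Empty cells in order:
  (0,0): 0/1 same-type → still unsatisfied.
  (0,1): 0/1 same-type → still unsatisfied.
  (0,2): 1/2 same-type → still unsatisfied.
  (0,4): 1/1 same-type → satisfied — stop here.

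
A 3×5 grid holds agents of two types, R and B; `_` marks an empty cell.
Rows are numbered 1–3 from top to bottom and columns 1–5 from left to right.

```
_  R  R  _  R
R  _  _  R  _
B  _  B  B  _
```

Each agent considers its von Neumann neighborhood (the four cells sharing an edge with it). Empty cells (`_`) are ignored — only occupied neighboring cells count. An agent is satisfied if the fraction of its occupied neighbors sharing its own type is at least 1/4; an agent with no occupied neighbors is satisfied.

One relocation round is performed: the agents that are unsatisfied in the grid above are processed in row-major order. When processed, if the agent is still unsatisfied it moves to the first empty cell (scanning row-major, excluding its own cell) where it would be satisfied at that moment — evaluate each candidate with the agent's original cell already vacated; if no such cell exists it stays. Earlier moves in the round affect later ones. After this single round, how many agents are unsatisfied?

0

Initially unsatisfied (in order): (2,1), (2,4), (3,1).
  (2,1) → (1,1).
  (2,4) → (1,4).
  (3,1): now satisfied by earlier moves; stays.
Resulting grid:
R R R R R
_ _ _ _ _
B _ B B _
All satisfied now.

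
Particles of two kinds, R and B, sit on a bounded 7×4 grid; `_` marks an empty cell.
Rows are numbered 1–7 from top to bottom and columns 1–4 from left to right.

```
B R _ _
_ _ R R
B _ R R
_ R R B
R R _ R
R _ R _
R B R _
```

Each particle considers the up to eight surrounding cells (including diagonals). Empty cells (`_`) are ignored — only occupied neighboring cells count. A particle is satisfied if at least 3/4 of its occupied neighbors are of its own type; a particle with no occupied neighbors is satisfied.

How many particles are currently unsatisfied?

8

(1,1)B 0/1 ✗
(1,2)R 1/2 ✗
(2,3)R 4/4 ✓
(2,4)R 3/3 ✓
(3,1)B 0/1 ✗
(3,3)R 5/6 ✓
(3,4)R 4/5 ✓
(4,2)R 4/5 ✓
(4,3)R 5/6 ✓
(4,4)B 0/4 ✗
(5,1)R 3/3 ✓
(5,2)R 5/5 ✓
(5,4)R 2/3 ✗
(6,1)R 3/4 ✓
(6,3)R 3/4 ✓
(7,1)R 1/2 ✗
(7,2)B 0/4 ✗
(7,3)R 1/2 ✗
Unsatisfied: (1,1), (1,2), (3,1), (4,4), (5,4), (7,1), (7,2), (7,3) — 8 in total.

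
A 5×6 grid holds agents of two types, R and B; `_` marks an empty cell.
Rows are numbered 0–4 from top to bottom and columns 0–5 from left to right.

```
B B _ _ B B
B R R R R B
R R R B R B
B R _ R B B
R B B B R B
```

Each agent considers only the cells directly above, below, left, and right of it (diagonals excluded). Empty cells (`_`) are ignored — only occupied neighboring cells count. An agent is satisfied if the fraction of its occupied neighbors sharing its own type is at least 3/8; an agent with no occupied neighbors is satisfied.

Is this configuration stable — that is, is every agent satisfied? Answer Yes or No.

(0,0)B 2/2 ok
(0,1)B 1/2 ok
(0,4)B 1/2 ok
(0,5)B 2/2 ok
(1,0)B 1/3 unhappy
(1,1)R 2/4 ok
(1,2)R 3/3 ok
(1,3)R 2/3 ok
(1,4)R 2/4 ok
(1,5)B 2/3 ok
(2,0)R 1/3 unhappy
(2,1)R 4/4 ok
(2,2)R 2/3 ok
(2,3)B 0/4 unhappy
(2,4)R 1/4 unhappy
(2,5)B 2/3 ok
(3,0)B 0/3 unhappy
(3,1)R 1/3 unhappy
(3,3)R 0/3 unhappy
(3,4)B 1/4 unhappy
(3,5)B 3/3 ok
(4,0)R 0/2 unhappy
(4,1)B 1/3 unhappy
(4,2)B 2/2 ok
(4,3)B 1/3 unhappy
(4,4)R 0/3 unhappy
(4,5)B 1/2 ok
For instance (1,0) has only 1/3 same-type neighbors, below 3/8.

No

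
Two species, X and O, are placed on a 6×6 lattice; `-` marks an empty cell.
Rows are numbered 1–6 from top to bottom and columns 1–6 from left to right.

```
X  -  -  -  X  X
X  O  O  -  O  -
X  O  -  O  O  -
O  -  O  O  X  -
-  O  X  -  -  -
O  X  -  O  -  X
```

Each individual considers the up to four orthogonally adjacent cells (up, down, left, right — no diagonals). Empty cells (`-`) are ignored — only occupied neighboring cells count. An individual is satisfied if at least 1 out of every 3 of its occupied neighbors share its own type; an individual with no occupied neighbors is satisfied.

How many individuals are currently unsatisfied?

6

Row 1: (1,1)X 1/1 ✓ · (1,5)X 1/2 ✓ · (1,6)X 1/1 ✓
Row 2: (2,1)X 2/3 ✓ · (2,2)O 2/3 ✓ · (2,3)O 1/1 ✓ · (2,5)O 1/2 ✓
Row 3: (3,1)X 1/3 ✓ · (3,2)O 1/2 ✓ · (3,4)O 2/2 ✓ · (3,5)O 2/3 ✓
Row 4: (4,1)O 0/1 ✗ · (4,3)O 1/2 ✓ · (4,4)O 2/3 ✓ · (4,5)X 0/2 ✗
Row 5: (5,2)O 0/2 ✗ · (5,3)X 0/2 ✗
Row 6: (6,1)O 0/1 ✗ · (6,2)X 0/2 ✗ · (6,4)O 0/0 ✓ · (6,6)X 0/0 ✓
Unsatisfied: (4,1), (4,5), (5,2), (5,3), (6,1), (6,2) — 6 in total.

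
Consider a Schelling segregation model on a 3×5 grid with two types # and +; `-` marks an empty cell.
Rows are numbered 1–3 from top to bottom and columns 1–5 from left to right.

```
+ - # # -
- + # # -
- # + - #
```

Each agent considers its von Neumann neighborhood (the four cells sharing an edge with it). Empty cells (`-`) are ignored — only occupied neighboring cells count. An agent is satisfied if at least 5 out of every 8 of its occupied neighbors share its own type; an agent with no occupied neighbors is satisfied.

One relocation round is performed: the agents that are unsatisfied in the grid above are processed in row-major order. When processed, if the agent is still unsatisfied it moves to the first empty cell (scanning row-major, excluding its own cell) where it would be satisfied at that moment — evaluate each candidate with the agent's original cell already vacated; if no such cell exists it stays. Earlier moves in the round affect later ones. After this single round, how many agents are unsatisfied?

0

Initially unsatisfied (in order): (2,2), (2,3), (3,2), (3,3).
  (2,2) → (2,1).
  (2,3): now satisfied by earlier moves; stays.
  (3,2) → (1,5).
  (3,3) → (3,1).
Resulting grid:
+ - # # #
+ - # # -
+ - - - #
All satisfied now.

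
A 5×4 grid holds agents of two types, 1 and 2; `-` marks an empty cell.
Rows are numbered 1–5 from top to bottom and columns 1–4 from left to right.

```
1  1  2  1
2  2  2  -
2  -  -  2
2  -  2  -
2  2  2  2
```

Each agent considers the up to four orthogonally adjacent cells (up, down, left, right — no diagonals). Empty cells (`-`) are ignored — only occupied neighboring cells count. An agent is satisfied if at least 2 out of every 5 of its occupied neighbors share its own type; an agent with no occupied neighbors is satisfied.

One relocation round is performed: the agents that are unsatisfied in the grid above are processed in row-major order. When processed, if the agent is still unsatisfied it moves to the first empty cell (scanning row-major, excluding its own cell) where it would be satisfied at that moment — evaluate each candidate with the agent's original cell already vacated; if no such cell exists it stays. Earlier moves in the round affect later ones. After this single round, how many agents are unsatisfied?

Initially unsatisfied (in order): (1,2), (1,3), (1,4).
  (1,2): no empty cell satisfies it; stays.
  (1,3) → (2,4).
  (1,4) → (1,3).
Resulting grid:
1 1 1 -
2 2 2 2
2 - - 2
2 - 2 -
2 2 2 2
All satisfied now.

0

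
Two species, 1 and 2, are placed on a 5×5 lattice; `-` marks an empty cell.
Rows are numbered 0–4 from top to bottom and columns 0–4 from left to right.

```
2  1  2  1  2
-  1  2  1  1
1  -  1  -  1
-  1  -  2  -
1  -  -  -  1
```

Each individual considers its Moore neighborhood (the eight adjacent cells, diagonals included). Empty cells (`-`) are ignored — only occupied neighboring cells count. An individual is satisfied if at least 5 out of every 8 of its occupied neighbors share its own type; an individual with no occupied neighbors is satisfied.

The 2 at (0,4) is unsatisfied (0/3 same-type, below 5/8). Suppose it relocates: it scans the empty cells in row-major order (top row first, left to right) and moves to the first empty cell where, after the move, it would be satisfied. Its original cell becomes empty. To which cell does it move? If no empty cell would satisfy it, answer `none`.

Vacating (0,4). Empty cells in order:
  (1,0): 1/4 same-type → still unsatisfied.
  (2,1): 1/5 same-type → still unsatisfied.
  (2,3): 2/6 same-type → still unsatisfied.
  (3,0): 0/3 same-type → still unsatisfied.
  (3,2): 1/3 same-type → still unsatisfied.
  (3,4): 1/3 same-type → still unsatisfied.
  (4,1): 0/2 same-type → still unsatisfied.
  (4,2): 1/2 same-type → still unsatisfied.
  (4,3): 1/2 same-type → still unsatisfied.

none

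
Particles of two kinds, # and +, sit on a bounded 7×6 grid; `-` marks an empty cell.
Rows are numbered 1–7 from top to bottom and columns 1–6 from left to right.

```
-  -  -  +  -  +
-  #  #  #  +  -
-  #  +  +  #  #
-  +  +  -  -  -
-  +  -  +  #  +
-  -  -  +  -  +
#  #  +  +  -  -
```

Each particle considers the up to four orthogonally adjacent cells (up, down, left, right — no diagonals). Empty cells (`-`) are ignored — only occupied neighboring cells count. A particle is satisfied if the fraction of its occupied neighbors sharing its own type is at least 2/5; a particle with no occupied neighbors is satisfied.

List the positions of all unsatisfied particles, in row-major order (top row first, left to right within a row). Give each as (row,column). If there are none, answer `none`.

(1,4), (2,4), (2,5), (3,2), (3,4), (3,5), (5,5)

Row 1: (1,4)+ 0/1 unhappy · (1,6)+ 0/0 ok
Row 2: (2,2)# 2/2 ok · (2,3)# 2/3 ok · (2,4)# 1/4 unhappy · (2,5)+ 0/2 unhappy
Row 3: (3,2)# 1/3 unhappy · (3,3)+ 2/4 ok · (3,4)+ 1/3 unhappy · (3,5)# 1/3 unhappy · (3,6)# 1/1 ok
Row 4: (4,2)+ 2/3 ok · (4,3)+ 2/2 ok
Row 5: (5,2)+ 1/1 ok · (5,4)+ 1/2 ok · (5,5)# 0/2 unhappy · (5,6)+ 1/2 ok
Row 6: (6,4)+ 2/2 ok · (6,6)+ 1/1 ok
Row 7: (7,1)# 1/1 ok · (7,2)# 1/2 ok · (7,3)+ 1/2 ok · (7,4)+ 2/2 ok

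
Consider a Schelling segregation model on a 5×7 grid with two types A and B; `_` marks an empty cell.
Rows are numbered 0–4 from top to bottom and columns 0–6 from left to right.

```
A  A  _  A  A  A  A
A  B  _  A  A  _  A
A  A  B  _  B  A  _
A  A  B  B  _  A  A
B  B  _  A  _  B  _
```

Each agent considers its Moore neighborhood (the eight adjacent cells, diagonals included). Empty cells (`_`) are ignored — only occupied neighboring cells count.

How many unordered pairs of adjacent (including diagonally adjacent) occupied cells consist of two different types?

Scan each occupied cell's neighbors to the right and below (and the two forward diagonals) so each pair is counted once.
From row 0: 2 unlike of 15 pairs (running 2/15).
From row 1: 6 unlike of 12 pairs (running 8/27).
From row 2: 5 unlike of 15 pairs (running 13/42).
From row 3: 9 unlike of 13 pairs (running 22/55).
From row 4: 0 unlike of 1 pairs (running 22/56).
Total adjacent occupied pairs: 56; unlike-type pairs: 22.

22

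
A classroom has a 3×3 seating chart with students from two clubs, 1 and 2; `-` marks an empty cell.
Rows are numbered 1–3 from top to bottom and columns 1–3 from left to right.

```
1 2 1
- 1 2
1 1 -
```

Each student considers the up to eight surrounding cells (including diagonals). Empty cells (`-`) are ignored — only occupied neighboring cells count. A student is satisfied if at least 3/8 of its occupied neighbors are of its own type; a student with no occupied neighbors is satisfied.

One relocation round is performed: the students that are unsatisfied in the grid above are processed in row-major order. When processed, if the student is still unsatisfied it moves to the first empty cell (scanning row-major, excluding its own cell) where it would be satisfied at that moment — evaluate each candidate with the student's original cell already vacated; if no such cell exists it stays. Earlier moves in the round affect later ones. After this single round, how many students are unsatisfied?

Initially unsatisfied (in order): (1,2), (1,3), (2,3).
  (1,2): no empty cell satisfies it; stays.
  (1,3) → (2,1).
  (2,3) → (1,3).
Resulting grid:
1 2 2
1 1 -
1 1 -
Unsatisfied now: (1,2).

1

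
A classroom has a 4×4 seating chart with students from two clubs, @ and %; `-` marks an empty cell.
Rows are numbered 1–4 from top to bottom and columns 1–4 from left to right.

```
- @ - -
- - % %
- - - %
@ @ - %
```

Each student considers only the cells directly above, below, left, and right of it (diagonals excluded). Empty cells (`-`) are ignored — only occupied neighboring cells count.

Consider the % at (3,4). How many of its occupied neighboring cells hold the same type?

Occupied neighbors of (3,4): (2,4)=%, (4,4)=%.
Same type (%): 2 of 2.

2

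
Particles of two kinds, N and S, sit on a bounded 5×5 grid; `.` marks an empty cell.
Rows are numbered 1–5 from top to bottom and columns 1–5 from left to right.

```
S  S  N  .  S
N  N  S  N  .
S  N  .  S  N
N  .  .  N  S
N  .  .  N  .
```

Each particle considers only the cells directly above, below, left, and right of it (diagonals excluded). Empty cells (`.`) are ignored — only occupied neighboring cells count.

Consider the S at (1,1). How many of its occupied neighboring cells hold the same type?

1

Occupied neighbors of (1,1): (2,1)=N, (1,2)=S.
Same type (S): 1 of 2.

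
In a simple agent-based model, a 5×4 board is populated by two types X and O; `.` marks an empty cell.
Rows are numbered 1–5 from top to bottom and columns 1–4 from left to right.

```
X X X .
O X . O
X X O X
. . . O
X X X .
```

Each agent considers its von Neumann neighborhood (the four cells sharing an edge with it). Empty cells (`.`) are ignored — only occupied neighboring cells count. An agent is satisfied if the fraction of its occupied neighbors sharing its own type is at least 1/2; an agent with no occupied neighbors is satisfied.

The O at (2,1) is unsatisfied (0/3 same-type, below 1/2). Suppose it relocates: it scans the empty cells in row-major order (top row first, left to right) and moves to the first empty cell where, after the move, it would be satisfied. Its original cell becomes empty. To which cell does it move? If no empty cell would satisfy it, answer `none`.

(1,4)

Vacating (2,1). Empty cells in order:
  (1,4): 1/2 same-type → satisfied — stop here.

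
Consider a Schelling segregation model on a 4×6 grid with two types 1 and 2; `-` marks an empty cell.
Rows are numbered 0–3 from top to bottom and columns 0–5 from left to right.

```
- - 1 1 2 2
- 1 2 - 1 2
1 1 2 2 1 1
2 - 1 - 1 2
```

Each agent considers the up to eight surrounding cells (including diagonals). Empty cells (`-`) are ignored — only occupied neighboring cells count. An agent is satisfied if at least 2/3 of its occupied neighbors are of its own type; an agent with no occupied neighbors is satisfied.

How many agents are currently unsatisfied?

Row 0: (0,2)1 2/3 ✓ · (0,3)1 2/4 ✗ · (0,4)2 2/4 ✗ · (0,5)2 2/3 ✓
Row 1: (1,1)1 3/5 ✗ · (1,2)2 2/6 ✗ · (1,4)1 3/7 ✗ · (1,5)2 2/5 ✗
Row 2: (2,0)1 2/3 ✓ · (2,1)1 3/6 ✗ · (2,2)2 2/5 ✗ · (2,3)2 2/6 ✗ · (2,4)1 3/6 ✗ · (2,5)1 3/5 ✗
Row 3: (3,0)2 0/2 ✗ · (3,2)1 1/3 ✗ · (3,4)1 2/4 ✗ · (3,5)2 0/3 ✗
Unsatisfied: (0,3), (0,4), (1,1), (1,2), (1,4), (1,5), (2,1), (2,2), (2,3), (2,4), (2,5), (3,0), (3,2), (3,4), (3,5) — 15 in total.

15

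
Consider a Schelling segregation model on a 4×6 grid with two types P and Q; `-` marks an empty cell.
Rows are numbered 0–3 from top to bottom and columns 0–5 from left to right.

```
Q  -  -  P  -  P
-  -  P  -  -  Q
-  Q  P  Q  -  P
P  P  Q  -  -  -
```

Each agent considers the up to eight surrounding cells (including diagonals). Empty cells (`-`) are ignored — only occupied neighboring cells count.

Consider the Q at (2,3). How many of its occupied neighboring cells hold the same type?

1

Occupied neighbors of (2,3): (1,2)=P, (2,2)=P, (3,2)=Q.
Same type (Q): 1 of 3.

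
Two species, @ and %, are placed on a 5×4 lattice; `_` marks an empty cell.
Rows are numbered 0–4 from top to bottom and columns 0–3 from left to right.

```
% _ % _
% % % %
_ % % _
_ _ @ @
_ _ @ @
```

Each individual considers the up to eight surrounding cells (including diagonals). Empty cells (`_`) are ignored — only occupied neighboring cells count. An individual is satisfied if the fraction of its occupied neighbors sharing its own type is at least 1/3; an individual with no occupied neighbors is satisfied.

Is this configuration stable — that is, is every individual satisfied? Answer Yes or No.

Yes

(0,0)% 2/2 ✓
(0,2)% 3/3 ✓
(1,0)% 3/3 ✓
(1,1)% 6/6 ✓
(1,2)% 5/5 ✓
(1,3)% 3/3 ✓
(2,1)% 4/5 ✓
(2,2)% 4/6 ✓
(3,2)@ 3/5 ✓
(3,3)@ 3/4 ✓
(4,2)@ 3/3 ✓
(4,3)@ 3/3 ✓
All meet the threshold, so the configuration is stable.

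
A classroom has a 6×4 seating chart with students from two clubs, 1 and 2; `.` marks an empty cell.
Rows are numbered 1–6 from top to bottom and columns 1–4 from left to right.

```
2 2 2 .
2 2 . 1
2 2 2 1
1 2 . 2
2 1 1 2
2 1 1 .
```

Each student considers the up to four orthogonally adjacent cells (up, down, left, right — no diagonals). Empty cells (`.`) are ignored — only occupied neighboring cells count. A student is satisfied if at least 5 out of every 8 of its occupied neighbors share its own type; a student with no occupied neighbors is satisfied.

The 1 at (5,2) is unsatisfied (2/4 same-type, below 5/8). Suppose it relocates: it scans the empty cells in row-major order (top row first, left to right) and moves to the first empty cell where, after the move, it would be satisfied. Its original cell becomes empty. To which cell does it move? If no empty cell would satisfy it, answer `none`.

Vacating (5,2). Empty cells in order:
  (1,4): 1/2 same-type → still unsatisfied.
  (2,3): 1/4 same-type → still unsatisfied.
  (4,3): 1/4 same-type → still unsatisfied.
  (6,4): 1/2 same-type → still unsatisfied.

none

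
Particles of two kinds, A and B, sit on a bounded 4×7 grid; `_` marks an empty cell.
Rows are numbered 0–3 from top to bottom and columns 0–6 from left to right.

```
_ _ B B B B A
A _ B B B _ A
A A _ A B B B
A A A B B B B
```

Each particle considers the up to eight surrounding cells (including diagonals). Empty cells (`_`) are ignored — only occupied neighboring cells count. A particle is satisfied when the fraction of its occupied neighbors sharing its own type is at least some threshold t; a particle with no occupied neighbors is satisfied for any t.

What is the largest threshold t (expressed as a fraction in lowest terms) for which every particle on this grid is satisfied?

Row 0: (0,2)B 3/3 · (0,3)B 5/5 · (0,4)B 4/4 · (0,5)B 2/4 · (0,6)A 1/2
Row 1: (1,0)A 2/2 · (1,2)B 3/5 · (1,3)B 6/7 · (1,4)B 6/7 · (1,6)A 1/4
Row 2: (2,0)A 4/4 · (2,1)A 5/6 · (2,3)A 1/7 · (2,4)B 6/7 · (2,5)B 6/7 · (2,6)B 3/4
Row 3: (3,0)A 3/3 · (3,1)A 4/4 · (3,2)A 3/4 · (3,3)B 2/4 · (3,4)B 4/5 · (3,5)B 5/5 · (3,6)B 3/3
The smallest same-type fraction is 1/7 at (2,3), which reduces to 1/7. Any threshold above that leaves this particle unsatisfied.

1/7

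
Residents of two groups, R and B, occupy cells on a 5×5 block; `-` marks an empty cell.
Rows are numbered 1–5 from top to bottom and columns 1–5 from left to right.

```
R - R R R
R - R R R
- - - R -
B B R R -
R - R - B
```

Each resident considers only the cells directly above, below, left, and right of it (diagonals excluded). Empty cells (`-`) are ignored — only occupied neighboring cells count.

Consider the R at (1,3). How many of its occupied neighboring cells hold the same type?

2

Occupied neighbors of (1,3): (2,3)=R, (1,4)=R.
Same type (R): 2 of 2.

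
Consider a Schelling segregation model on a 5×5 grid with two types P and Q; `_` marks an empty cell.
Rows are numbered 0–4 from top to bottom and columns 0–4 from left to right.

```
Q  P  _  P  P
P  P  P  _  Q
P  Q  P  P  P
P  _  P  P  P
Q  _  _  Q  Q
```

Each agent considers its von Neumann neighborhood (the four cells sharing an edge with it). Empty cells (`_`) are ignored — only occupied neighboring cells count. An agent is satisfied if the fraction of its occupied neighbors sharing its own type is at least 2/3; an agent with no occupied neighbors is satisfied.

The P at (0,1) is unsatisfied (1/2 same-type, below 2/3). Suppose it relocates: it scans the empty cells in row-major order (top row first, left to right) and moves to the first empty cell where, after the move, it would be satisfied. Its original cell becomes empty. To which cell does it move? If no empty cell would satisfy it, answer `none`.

(0,2)

Vacating (0,1). Empty cells in order:
  (0,2): 2/2 same-type → satisfied — stop here.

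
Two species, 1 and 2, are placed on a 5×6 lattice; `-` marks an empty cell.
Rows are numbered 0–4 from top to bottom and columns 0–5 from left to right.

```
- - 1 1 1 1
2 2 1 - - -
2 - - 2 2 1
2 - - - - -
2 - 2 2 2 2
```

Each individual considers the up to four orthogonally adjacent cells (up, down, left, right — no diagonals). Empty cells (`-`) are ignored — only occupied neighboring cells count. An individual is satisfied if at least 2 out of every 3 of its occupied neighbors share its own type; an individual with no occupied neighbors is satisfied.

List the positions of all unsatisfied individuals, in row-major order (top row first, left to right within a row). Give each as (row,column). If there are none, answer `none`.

(0,2)1 2/2 ✓
(0,3)1 2/2 ✓
(0,4)1 2/2 ✓
(0,5)1 1/1 ✓
(1,0)2 2/2 ✓
(1,1)2 1/2 ✗
(1,2)1 1/2 ✗
(2,0)2 2/2 ✓
(2,3)2 1/1 ✓
(2,4)2 1/2 ✗
(2,5)1 0/1 ✗
(3,0)2 2/2 ✓
(4,0)2 1/1 ✓
(4,2)2 1/1 ✓
(4,3)2 2/2 ✓
(4,4)2 2/2 ✓
(4,5)2 1/1 ✓

(1,1), (1,2), (2,4), (2,5)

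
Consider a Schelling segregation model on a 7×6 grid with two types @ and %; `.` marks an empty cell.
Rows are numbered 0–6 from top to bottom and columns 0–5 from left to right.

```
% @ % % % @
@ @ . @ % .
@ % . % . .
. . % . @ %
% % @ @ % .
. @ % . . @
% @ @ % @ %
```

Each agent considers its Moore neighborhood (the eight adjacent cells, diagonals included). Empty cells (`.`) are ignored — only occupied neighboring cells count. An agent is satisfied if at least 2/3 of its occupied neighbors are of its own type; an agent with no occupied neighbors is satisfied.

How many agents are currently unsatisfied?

Row 0: (0,0)% 0/3 ✗ · (0,1)@ 2/4 ✗ · (0,2)% 1/4 ✗ · (0,3)% 3/4 ✓ · (0,4)% 2/4 ✗ · (0,5)@ 0/2 ✗
Row 1: (1,0)@ 3/5 ✗ · (1,1)@ 3/6 ✗ · (1,3)@ 0/5 ✗ · (1,4)% 3/5 ✗
Row 2: (2,0)@ 2/3 ✓ · (2,1)% 1/4 ✗ · (2,3)% 2/4 ✗
Row 3: (3,2)% 3/5 ✗ · (3,4)@ 1/4 ✗ · (3,5)% 1/2 ✗
Row 4: (4,0)% 1/2 ✗ · (4,1)% 3/5 ✗ · (4,2)@ 2/5 ✗ · (4,3)@ 2/5 ✗ · (4,4)% 1/4 ✗
Row 5: (5,1)@ 3/7 ✗ · (5,2)% 2/7 ✗ · (5,5)@ 1/3 ✗
Row 6: (6,0)% 0/2 ✗ · (6,1)@ 2/4 ✗ · (6,2)@ 2/4 ✗ · (6,3)% 1/3 ✗ · (6,4)@ 1/3 ✗ · (6,5)% 0/2 ✗
Unsatisfied: (0,0), (0,1), (0,2), (0,4), (0,5), (1,0), (1,1), (1,3), (1,4), (2,1), (2,3), (3,2), (3,4), (3,5), (4,0), (4,1), (4,2), (4,3), (4,4), (5,1), (5,2), (5,5), (6,0), (6,1), (6,2), (6,3), (6,4), (6,5) — 28 in total.

28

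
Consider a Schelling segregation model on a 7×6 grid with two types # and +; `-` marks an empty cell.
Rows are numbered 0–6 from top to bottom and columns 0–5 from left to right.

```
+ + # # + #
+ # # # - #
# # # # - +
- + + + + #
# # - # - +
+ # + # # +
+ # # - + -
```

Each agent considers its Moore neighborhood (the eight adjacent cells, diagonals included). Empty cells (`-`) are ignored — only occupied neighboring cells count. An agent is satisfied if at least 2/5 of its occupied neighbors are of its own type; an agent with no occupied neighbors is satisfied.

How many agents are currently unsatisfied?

12

Row 0: (0,0)+ 2/3 ✓ · (0,1)+ 2/5 ✓ · (0,2)# 4/5 ✓ · (0,3)# 3/4 ✓ · (0,4)+ 0/4 ✗ · (0,5)# 1/2 ✓
Row 1: (1,0)+ 2/5 ✓ · (1,1)# 5/8 ✓ · (1,2)# 7/8 ✓ · (1,3)# 5/6 ✓ · (1,5)# 1/3 ✗
Row 2: (2,0)# 2/4 ✓ · (2,1)# 4/7 ✓ · (2,2)# 5/8 ✓ · (2,3)# 3/6 ✓ · (2,5)+ 1/3 ✗
Row 3: (3,1)+ 1/6 ✗ · (3,2)+ 2/7 ✗ · (3,3)+ 2/5 ✓ · (3,4)+ 3/6 ✓ · (3,5)# 0/3 ✗
Row 4: (4,0)# 2/4 ✓ · (4,1)# 2/6 ✗ · (4,3)# 2/6 ✗ · (4,5)+ 2/4 ✓
Row 5: (5,0)+ 1/5 ✗ · (5,1)# 4/7 ✓ · (5,2)+ 0/6 ✗ · (5,3)# 3/5 ✓ · (5,4)# 2/5 ✓ · (5,5)+ 2/3 ✓
Row 6: (6,0)+ 1/3 ✗ · (6,1)# 2/5 ✓ · (6,2)# 3/4 ✓ · (6,4)+ 1/3 ✗
Unsatisfied: (0,4), (1,5), (2,5), (3,1), (3,2), (3,5), (4,1), (4,3), (5,0), (5,2), (6,0), (6,4) — 12 in total.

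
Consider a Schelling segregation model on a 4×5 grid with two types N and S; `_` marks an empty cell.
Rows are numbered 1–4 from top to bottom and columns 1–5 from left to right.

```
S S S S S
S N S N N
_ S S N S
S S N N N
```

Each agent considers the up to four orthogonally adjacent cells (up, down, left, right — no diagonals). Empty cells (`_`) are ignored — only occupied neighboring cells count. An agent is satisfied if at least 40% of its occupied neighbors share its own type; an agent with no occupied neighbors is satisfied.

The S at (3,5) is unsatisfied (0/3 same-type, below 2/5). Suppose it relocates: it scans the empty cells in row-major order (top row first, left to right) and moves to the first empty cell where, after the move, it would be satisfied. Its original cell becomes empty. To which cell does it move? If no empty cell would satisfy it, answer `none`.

Vacating (3,5). Empty cells in order:
  (3,1): 3/3 same-type → satisfied — stop here.

(3,1)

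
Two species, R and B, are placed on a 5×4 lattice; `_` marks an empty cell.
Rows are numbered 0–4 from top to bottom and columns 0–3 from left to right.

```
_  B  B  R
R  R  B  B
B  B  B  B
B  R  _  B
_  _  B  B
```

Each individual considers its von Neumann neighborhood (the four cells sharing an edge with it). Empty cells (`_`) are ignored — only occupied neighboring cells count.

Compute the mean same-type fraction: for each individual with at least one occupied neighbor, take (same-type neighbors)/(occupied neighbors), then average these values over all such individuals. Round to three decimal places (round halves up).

Row 0: (0,1)B 1/2 · (0,2)B 2/3 · (0,3)R 0/2
Row 1: (1,0)R 1/2 · (1,1)R 1/4 · (1,2)B 3/4 · (1,3)B 2/3
Row 2: (2,0)B 2/3 · (2,1)B 2/4 · (2,2)B 3/3 · (2,3)B 3/3
Row 3: (3,0)B 1/2 · (3,1)R 0/2 · (3,3)B 2/2
Row 4: (4,2)B 1/1 · (4,3)B 2/2
Sum over 16 individuals: 1/2 + 2/3 + 0/2 + 1/2 + 1/4 + 3/4 + 2/3 + 2/3 + 2/4 + 3/3 + 3/3 + 1/2 + 0/2 + 2/2 + 1/1 + 2/2 = 10; mean = 10 ÷ 16 = 5/8 = 0.625 → 0.625.

0.625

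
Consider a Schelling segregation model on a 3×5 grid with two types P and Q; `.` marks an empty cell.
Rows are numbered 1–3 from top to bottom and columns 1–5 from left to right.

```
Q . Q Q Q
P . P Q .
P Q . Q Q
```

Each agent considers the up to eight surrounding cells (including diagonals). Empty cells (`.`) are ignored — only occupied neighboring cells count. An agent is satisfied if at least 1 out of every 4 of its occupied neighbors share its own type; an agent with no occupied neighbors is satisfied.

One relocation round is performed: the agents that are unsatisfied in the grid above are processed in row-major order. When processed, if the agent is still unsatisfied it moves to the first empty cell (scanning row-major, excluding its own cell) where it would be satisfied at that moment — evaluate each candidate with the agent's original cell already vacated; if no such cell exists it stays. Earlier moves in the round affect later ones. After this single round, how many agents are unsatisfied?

Initially unsatisfied (in order): (1,1), (2,3), (3,2).
  (1,1) → (1,2).
  (2,3) → (1,1).
  (3,2) → (2,2).
Resulting grid:
P Q Q Q Q
P Q . Q .
P . . Q Q
All satisfied now.

0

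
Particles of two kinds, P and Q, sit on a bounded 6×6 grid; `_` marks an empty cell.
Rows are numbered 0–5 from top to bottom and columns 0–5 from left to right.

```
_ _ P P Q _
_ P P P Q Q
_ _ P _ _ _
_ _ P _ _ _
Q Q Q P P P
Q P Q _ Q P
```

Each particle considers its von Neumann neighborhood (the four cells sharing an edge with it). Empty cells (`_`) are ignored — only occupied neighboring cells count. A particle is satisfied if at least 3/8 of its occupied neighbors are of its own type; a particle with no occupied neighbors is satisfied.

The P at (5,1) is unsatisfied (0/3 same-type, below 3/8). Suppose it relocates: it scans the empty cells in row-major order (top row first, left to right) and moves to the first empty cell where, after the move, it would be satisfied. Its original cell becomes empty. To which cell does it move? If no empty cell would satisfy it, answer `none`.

(0,0)

Vacating (5,1). Empty cells in order:
  (0,0): 0/0 same-type → satisfied — stop here.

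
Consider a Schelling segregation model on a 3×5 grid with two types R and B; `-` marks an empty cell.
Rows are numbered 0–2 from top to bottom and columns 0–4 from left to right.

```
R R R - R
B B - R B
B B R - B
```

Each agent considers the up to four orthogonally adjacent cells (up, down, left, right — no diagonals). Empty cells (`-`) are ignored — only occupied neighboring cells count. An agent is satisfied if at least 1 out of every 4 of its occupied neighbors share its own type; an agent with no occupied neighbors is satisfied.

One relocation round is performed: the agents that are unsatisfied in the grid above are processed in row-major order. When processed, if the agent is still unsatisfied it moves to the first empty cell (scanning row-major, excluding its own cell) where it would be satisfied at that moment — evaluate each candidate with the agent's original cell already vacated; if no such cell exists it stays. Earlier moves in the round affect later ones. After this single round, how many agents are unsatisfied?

Initially unsatisfied (in order): (0,4), (1,3), (2,2).
  (0,4) → (0,3).
  (1,3): now satisfied by earlier moves; stays.
  (2,2) → (0,4).
Resulting grid:
R R R R R
B B - R B
B B - - B
All satisfied now.

0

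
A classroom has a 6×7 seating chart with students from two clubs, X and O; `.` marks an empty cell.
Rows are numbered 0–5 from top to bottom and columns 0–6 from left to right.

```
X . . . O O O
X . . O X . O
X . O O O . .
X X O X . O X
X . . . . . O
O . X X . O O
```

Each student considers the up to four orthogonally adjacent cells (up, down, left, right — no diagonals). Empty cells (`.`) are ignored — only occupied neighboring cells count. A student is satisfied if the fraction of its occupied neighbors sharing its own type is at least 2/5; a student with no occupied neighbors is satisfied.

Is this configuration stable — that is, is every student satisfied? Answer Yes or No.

No

(0,0)X 1/1 ok
(0,4)O 1/2 ok
(0,5)O 2/2 ok
(0,6)O 2/2 ok
(1,0)X 2/2 ok
(1,3)O 1/2 ok
(1,4)X 0/3 unhappy
(1,6)O 1/1 ok
(2,0)X 2/2 ok
(2,2)O 2/2 ok
(2,3)O 3/4 ok
(2,4)O 1/2 ok
(3,0)X 3/3 ok
(3,1)X 1/2 ok
(3,2)O 1/3 unhappy
(3,3)X 0/2 unhappy
(3,5)O 0/1 unhappy
(3,6)X 0/2 unhappy
(4,0)X 1/2 ok
(4,6)O 1/2 ok
(5,0)O 0/1 unhappy
(5,2)X 1/1 ok
(5,3)X 1/1 ok
(5,5)O 1/1 ok
(5,6)O 2/2 ok
For instance (1,4) has only 0/3 same-type neighbors, below 2/5.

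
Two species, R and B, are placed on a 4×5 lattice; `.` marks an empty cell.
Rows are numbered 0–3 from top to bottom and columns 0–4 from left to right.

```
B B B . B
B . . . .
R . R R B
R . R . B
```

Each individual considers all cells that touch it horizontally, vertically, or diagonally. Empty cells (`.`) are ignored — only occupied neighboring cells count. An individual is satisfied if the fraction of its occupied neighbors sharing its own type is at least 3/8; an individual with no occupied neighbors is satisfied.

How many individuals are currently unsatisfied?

Row 0: (0,0)B 2/2 satisfied · (0,1)B 3/3 satisfied · (0,2)B 1/1 satisfied · (0,4)B 0/0 satisfied
Row 1: (1,0)B 2/3 satisfied
Row 2: (2,0)R 1/2 satisfied · (2,2)R 2/2 satisfied · (2,3)R 2/4 satisfied · (2,4)B 1/2 satisfied
Row 3: (3,0)R 1/1 satisfied · (3,2)R 2/2 satisfied · (3,4)B 1/2 satisfied
Every one meets the threshold.

0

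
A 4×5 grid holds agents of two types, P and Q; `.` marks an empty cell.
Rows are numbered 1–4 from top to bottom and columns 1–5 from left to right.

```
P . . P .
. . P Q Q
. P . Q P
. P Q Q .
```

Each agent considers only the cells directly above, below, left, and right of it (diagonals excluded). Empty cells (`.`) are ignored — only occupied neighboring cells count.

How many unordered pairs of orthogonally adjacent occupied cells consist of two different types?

5

Scan each occupied cell's neighbors to the right and below so each pair is counted once.
Row 1: P(1,4)–Q(2,4)≠  → 1/1 unlike.
Row 2: P(2,3)–Q(2,4)≠ Q(2,4)–Q(2,5)= Q(2,4)–Q(3,4)= Q(2,5)–P(3,5)≠  → 2/4 unlike.
Row 3: P(3,2)–P(4,2)= Q(3,4)–P(3,5)≠ Q(3,4)–Q(4,4)=  → 1/3 unlike.
Row 4: P(4,2)–Q(4,3)≠ Q(4,3)–Q(4,4)=  → 1/2 unlike.
Total adjacent occupied pairs: 10; unlike-type pairs: 5.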